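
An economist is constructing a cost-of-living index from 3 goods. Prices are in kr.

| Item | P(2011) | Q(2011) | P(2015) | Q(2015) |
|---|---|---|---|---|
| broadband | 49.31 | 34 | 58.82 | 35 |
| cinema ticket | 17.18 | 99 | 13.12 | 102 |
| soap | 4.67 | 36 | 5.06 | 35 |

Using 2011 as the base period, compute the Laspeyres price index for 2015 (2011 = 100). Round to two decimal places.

98.18

Laspeyres price index uses base-period quantities as weights.
ΣP(2015)·Q(2011) = 58.82×34 + 13.12×99 + 5.06×36 = 1999.88 + 1298.88 + 182.16 = 3480.92
ΣP(2011)·Q(2011) = 49.31×34 + 17.18×99 + 4.67×36 = 1676.54 + 1700.82 + 168.12 = 3545.48
Index = 3480.92 / 3545.48 × 100 = 98.1791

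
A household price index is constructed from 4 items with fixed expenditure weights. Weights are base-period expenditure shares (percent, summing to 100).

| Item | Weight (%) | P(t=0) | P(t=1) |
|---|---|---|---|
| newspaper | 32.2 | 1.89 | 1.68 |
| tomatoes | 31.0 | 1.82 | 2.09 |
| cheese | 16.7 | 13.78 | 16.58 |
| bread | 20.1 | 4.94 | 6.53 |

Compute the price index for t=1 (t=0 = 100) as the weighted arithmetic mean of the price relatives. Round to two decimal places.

newspaper: 32.2 × (1.68/1.89) = 32.2 × 0.888889 = 28.6222
tomatoes: 31.0 × (2.09/1.82) = 31.0 × 1.148352 = 35.5989
cheese: 16.7 × (16.58/13.78) = 16.7 × 1.203193 = 20.0933
bread: 20.1 × (6.53/4.94) = 20.1 × 1.321862 = 26.5694
Index = Σ wᵢ·(p₁ᵢ/p₀ᵢ) = 28.6222 + 35.5989 + 20.0933 + 26.5694 = 110.8839

110.88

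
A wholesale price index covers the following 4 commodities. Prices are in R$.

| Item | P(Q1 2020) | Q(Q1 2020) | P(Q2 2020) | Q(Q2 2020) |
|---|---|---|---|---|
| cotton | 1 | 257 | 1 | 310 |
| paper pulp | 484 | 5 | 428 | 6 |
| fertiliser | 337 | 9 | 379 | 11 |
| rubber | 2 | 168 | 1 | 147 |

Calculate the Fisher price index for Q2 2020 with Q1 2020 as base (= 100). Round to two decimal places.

Laspeyres component (base-period weights):
ΣP(Q2 2020)Q(Q1 2020) = 1×257 + 428×5 + 379×9 + 1×168 = 257 + 2140 + 3411 + 168 = 5976
ΣP(Q1 2020)Q(Q1 2020) = 1×257 + 484×5 + 337×9 + 2×168 = 257 + 2420 + 3033 + 336 = 6046
L = 5976 / 6046 × 100 = 98.8422
Paasche component (current-period weights):
ΣP(Q2 2020)Q(Q2 2020) = 1×310 + 428×6 + 379×11 + 1×147 = 310 + 2568 + 4169 + 147 = 7194
ΣP(Q1 2020)Q(Q2 2020) = 1×310 + 484×6 + 337×11 + 2×147 = 310 + 2904 + 3707 + 294 = 7215
P = 7194 / 7215 × 100 = 99.7089
Fisher = √(L × P) = √(98.8422 × 99.7089) = 99.2746

99.27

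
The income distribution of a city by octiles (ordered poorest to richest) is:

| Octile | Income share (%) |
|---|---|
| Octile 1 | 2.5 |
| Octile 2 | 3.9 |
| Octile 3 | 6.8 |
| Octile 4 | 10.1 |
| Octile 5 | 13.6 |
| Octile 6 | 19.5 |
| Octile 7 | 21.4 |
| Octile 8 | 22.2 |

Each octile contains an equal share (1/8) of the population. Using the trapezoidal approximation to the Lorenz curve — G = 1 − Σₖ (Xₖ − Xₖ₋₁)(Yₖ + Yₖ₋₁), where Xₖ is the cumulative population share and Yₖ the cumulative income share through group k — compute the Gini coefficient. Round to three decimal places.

0.334

Cumulative income shares Yₖ: 0.0250, 0.0640, 0.1320, 0.2330, 0.3690, 0.5640, 0.7780, 1.0000
Σ (Xₖ−Xₖ₋₁)(Yₖ+Yₖ₋₁) = (1/8)(0.0250+0.0000) + (1/8)(0.0640+0.0250) + (1/8)(0.1320+0.0640) + (1/8)(0.2330+0.1320) + (1/8)(0.3690+0.2330) + (1/8)(0.5640+0.3690) + (1/8)(0.7780+0.5640) + (1/8)(1.0000+0.7780)
  = 0.0031 + 0.0111 + 0.0245 + 0.0456 + 0.0752 + 0.1166 + 0.1678 + 0.2223 = 0.6663
G = 1 − 0.6663 = 0.3337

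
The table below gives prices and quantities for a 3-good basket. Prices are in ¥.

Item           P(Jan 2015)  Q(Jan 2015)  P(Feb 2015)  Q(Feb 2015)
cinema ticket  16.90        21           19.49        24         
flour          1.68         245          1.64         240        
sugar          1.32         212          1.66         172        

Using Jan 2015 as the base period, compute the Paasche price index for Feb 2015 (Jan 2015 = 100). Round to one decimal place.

Paasche price index uses current-period quantities as weights.
ΣP(Feb 2015)·Q(Feb 2015) = 19.49×24 + 1.64×240 + 1.66×172 = 467.76 + 393.6 + 285.52 = 1146.88
ΣP(Jan 2015)·Q(Feb 2015) = 16.90×24 + 1.68×240 + 1.32×172 = 405.6 + 403.2 + 227.04 = 1035.84
Index = 1146.88 / 1035.84 × 100 = 110.7198

110.7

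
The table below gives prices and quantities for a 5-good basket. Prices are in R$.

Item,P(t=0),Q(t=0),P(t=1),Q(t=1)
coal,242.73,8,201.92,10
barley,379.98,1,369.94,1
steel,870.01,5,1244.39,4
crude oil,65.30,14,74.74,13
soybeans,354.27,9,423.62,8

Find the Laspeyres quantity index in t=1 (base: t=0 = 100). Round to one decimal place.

Laspeyres quantity index uses base-period prices as weights.
ΣP(t=0)·Q(t=1) = 242.73×10 + 379.98×1 + 870.01×4 + 65.30×13 + 354.27×8 = 2427.3 + 379.98 + 3480.04 + 848.9 + 2834.16 = 9970.38
ΣP(t=0)·Q(t=0) = 242.73×8 + 379.98×1 + 870.01×5 + 65.30×14 + 354.27×9 = 1941.84 + 379.98 + 4350.05 + 914.2 + 3188.43 = 10774.5
Index = 9970.38 / 10774.5 × 100 = 92.5368

92.5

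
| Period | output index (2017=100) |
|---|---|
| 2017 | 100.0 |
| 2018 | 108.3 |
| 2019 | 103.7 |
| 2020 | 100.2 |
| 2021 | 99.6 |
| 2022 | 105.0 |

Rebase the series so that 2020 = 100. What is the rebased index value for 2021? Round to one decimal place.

99.4

Rebased(2021) = 99.6 / 100.2 × 100 = 99.4012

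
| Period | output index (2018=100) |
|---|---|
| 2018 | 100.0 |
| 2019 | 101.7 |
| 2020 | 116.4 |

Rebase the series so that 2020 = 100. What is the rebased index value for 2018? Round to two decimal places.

85.91

Rebased(2018) = 100.0 / 116.4 × 100 = 85.9107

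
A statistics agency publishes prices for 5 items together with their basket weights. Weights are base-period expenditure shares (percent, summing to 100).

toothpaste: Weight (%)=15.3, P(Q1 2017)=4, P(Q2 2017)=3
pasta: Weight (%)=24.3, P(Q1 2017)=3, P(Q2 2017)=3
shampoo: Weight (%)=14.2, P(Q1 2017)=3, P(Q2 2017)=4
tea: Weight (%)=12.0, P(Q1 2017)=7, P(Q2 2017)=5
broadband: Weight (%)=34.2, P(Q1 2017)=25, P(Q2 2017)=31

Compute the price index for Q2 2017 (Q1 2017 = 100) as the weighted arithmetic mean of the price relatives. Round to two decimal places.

toothpaste: 15.3 × (3/4) = 15.3 × 0.750000 = 11.4750
pasta: 24.3 × (3/3) = 24.3 × 1.000000 = 24.3000
shampoo: 14.2 × (4/3) = 14.2 × 1.333333 = 18.9333
tea: 12.0 × (5/7) = 12.0 × 0.714286 = 8.5714
broadband: 34.2 × (31/25) = 34.2 × 1.240000 = 42.4080
Index = Σ wᵢ·(p₁ᵢ/p₀ᵢ) = 11.4750 + 24.3000 + 18.9333 + 8.5714 + 42.4080 = 105.6878

105.69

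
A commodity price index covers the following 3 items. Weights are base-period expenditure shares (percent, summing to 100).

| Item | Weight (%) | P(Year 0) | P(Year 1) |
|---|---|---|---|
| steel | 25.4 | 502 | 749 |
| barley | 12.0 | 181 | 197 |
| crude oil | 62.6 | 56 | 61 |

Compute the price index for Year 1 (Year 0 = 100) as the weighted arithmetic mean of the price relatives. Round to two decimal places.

119.15

steel: 25.4 × (749/502) = 25.4 × 1.492032 = 37.8976
barley: 12.0 × (197/181) = 12.0 × 1.088398 = 13.0608
crude oil: 62.6 × (61/56) = 62.6 × 1.089286 = 68.1893
Index = Σ wᵢ·(p₁ᵢ/p₀ᵢ) = 37.8976 + 13.0608 + 68.1893 = 119.1477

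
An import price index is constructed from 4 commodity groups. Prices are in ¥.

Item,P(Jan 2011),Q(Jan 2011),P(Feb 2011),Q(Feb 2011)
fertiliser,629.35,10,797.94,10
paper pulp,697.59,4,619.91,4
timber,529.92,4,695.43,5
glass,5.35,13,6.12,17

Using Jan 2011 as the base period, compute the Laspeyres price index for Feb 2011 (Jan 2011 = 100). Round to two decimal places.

118.16

Laspeyres price index uses base-period quantities as weights.
ΣP(Feb 2011)·Q(Jan 2011) = 797.94×10 + 619.91×4 + 695.43×4 + 6.12×13 = 7979.4 + 2479.64 + 2781.72 + 79.56 = 13320.32
ΣP(Jan 2011)·Q(Jan 2011) = 629.35×10 + 697.59×4 + 529.92×4 + 5.35×13 = 6293.5 + 2790.36 + 2119.68 + 69.55 = 11273.09
Index = 13320.32 / 11273.09 × 100 = 118.1603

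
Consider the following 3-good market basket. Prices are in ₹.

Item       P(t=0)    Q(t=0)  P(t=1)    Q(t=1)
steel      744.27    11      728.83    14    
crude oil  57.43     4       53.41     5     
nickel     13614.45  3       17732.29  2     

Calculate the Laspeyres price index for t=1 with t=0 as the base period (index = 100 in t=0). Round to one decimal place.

Laspeyres price index uses base-period quantities as weights.
ΣP(t=1)·Q(t=0) = 728.83×11 + 53.41×4 + 17732.29×3 = 8017.13 + 213.64 + 53196.87 = 61427.64
ΣP(t=0)·Q(t=0) = 744.27×11 + 57.43×4 + 13614.45×3 = 8186.97 + 229.72 + 40843.35 = 49260.04
Index = 61427.64 / 49260.04 × 100 = 124.7008

124.7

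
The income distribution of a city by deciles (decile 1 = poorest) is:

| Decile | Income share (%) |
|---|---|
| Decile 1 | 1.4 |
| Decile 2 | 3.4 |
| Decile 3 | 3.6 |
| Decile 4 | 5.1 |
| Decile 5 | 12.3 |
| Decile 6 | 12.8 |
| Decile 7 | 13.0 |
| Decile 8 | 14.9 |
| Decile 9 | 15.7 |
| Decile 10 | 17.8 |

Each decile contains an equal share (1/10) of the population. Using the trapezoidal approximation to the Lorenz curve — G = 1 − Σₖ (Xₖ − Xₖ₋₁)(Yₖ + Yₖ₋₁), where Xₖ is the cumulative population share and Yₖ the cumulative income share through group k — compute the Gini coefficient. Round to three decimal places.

0.314

Cumulative income shares Yₖ: 0.0140, 0.0480, 0.0840, 0.1350, 0.2580, 0.3860, 0.5160, 0.6650, 0.8220, 1.0000
Σ (Xₖ−Xₖ₋₁)(Yₖ+Yₖ₋₁) = (1/10)(0.0140+0.0000) + (1/10)(0.0480+0.0140) + (1/10)(0.0840+0.0480) + (1/10)(0.1350+0.0840) + (1/10)(0.2580+0.1350) + (1/10)(0.3860+0.2580) + (1/10)(0.5160+0.3860) + (1/10)(0.6650+0.5160) + (1/10)(0.8220+0.6650) + (1/10)(1.0000+0.8220)
  = 0.0014 + 0.0062 + 0.0132 + 0.0219 + 0.0393 + 0.0644 + 0.0902 + 0.1181 + 0.1487 + 0.1822 = 0.6856
G = 1 − 0.6856 = 0.3144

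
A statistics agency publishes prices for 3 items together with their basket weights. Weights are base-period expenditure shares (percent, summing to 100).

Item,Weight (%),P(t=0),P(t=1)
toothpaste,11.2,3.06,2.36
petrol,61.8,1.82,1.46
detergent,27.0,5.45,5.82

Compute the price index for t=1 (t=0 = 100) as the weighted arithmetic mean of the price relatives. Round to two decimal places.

toothpaste: 11.2 × (2.36/3.06) = 11.2 × 0.771242 = 8.6379
petrol: 61.8 × (1.46/1.82) = 61.8 × 0.802198 = 49.5758
detergent: 27.0 × (5.82/5.45) = 27.0 × 1.067890 = 28.8330
Index = Σ wᵢ·(p₁ᵢ/p₀ᵢ) = 8.6379 + 49.5758 + 28.8330 = 87.0468

87.05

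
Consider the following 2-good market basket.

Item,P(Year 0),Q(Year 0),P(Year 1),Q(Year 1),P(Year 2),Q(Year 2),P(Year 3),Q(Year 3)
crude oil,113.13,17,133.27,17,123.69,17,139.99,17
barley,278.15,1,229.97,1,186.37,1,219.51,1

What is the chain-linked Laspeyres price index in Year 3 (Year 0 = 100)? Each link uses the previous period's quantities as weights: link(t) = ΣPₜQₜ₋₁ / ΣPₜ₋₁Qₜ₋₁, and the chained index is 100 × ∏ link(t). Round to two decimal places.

118.08

Link Year 0→Year 1:
ΣP(Year 1)Q(Year 0) = 133.27×17 + 229.97×1 = 2265.59 + 229.97 = 2495.56
ΣP(Year 0)Q(Year 0) = 113.13×17 + 278.15×1 = 1923.21 + 278.15 = 2201.36
link = 2495.56/2201.36 = 1.133645
Link Year 1→Year 2:
ΣP(Year 2)Q(Year 1) = 123.69×17 + 186.37×1 = 2102.73 + 186.37 = 2289.1
ΣP(Year 1)Q(Year 1) = 133.27×17 + 229.97×1 = 2265.59 + 229.97 = 2495.56
link = 2289.1/2495.56 = 0.917269
Link Year 2→Year 3:
ΣP(Year 3)Q(Year 2) = 139.99×17 + 219.51×1 = 2379.83 + 219.51 = 2599.34
ΣP(Year 2)Q(Year 2) = 123.69×17 + 186.37×1 = 2102.73 + 186.37 = 2289.1
link = 2599.34/2289.1 = 1.135529
Chained index = 100 × 1.133645 × 0.917269 × 1.135529 = 118.0788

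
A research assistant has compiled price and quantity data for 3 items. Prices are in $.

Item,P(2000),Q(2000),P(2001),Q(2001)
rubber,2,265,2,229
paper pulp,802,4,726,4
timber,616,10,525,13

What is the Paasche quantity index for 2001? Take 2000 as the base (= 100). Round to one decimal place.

Paasche quantity index uses current-period prices as weights.
ΣP(2001)·Q(2001) = 2×229 + 726×4 + 525×13 = 458 + 2904 + 6825 = 10187
ΣP(2001)·Q(2000) = 2×265 + 726×4 + 525×10 = 530 + 2904 + 5250 = 8684
Index = 10187 / 8684 × 100 = 117.3077

117.3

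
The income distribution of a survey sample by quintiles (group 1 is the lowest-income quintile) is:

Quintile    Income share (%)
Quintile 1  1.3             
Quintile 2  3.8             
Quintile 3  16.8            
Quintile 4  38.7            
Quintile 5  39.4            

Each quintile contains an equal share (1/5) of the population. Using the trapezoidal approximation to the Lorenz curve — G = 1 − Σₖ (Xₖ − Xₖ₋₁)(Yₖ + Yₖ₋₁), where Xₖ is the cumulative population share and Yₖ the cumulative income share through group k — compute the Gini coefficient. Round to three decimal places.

Cumulative income shares Yₖ: 0.0130, 0.0510, 0.2190, 0.6060, 1.0000
Σ (Xₖ−Xₖ₋₁)(Yₖ+Yₖ₋₁) = (1/5)(0.0130+0.0000) + (1/5)(0.0510+0.0130) + (1/5)(0.2190+0.0510) + (1/5)(0.6060+0.2190) + (1/5)(1.0000+0.6060)
  = 0.0026 + 0.0128 + 0.0540 + 0.1650 + 0.3212 = 0.5556
G = 1 − 0.5556 = 0.4444

0.444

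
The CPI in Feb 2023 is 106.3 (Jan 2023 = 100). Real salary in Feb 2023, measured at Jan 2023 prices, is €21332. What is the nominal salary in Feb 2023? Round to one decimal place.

Nominal = Real × (Index/100) = 21332 × (106.3/100)
        = 21332 × 1.063 = 22675.9160

22675.9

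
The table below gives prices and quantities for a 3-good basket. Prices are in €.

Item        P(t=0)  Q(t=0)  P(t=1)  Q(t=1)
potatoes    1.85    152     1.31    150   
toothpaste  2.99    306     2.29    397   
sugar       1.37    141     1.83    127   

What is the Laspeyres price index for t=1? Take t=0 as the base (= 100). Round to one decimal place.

Laspeyres price index uses base-period quantities as weights.
ΣP(t=1)·Q(t=0) = 1.31×152 + 2.29×306 + 1.83×141 = 199.12 + 700.74 + 258.03 = 1157.89
ΣP(t=0)·Q(t=0) = 1.85×152 + 2.99×306 + 1.37×141 = 281.2 + 914.94 + 193.17 = 1389.31
Index = 1157.89 / 1389.31 × 100 = 83.3428

83.3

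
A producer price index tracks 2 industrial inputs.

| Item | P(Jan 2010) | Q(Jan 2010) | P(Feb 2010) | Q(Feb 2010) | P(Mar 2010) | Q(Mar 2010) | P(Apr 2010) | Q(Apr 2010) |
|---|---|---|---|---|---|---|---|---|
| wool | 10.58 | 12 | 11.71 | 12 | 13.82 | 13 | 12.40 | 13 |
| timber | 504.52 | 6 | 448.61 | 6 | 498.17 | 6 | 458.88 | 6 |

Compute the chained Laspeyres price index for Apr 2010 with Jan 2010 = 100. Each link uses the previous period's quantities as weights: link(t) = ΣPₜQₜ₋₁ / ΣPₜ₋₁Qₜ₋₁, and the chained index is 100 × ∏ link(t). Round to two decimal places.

Link Jan 2010→Feb 2010:
ΣP(Feb 2010)Q(Jan 2010) = 11.71×12 + 448.61×6 = 140.52 + 2691.66 = 2832.18
ΣP(Jan 2010)Q(Jan 2010) = 10.58×12 + 504.52×6 = 126.96 + 3027.12 = 3154.08
link = 2832.18/3154.08 = 0.897942
Link Feb 2010→Mar 2010:
ΣP(Mar 2010)Q(Feb 2010) = 13.82×12 + 498.17×6 = 165.84 + 2989.02 = 3154.86
ΣP(Feb 2010)Q(Feb 2010) = 11.71×12 + 448.61×6 = 140.52 + 2691.66 = 2832.18
link = 3154.86/2832.18 = 1.113933
Link Mar 2010→Apr 2010:
ΣP(Apr 2010)Q(Mar 2010) = 12.40×13 + 458.88×6 = 161.2 + 2753.28 = 2914.48
ΣP(Mar 2010)Q(Mar 2010) = 13.82×13 + 498.17×6 = 179.66 + 2989.02 = 3168.68
link = 2914.48/3168.68 = 0.919777
Chained index = 100 × 0.897942 × 1.113933 × 0.919777 = 92.0005

92.00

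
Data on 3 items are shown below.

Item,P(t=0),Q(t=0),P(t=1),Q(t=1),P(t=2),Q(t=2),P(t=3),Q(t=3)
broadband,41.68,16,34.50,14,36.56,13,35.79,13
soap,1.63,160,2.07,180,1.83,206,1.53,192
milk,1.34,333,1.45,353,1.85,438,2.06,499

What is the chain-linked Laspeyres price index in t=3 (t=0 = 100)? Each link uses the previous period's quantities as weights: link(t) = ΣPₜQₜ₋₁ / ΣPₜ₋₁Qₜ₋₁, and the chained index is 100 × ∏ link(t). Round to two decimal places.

Link t=0→t=1:
ΣP(t=1)Q(t=0) = 34.50×16 + 2.07×160 + 1.45×333 = 552 + 331.2 + 482.85 = 1366.05
ΣP(t=0)Q(t=0) = 41.68×16 + 1.63×160 + 1.34×333 = 666.88 + 260.8 + 446.22 = 1373.9
link = 1366.05/1373.9 = 0.994286
Link t=1→t=2:
ΣP(t=2)Q(t=1) = 36.56×14 + 1.83×180 + 1.85×353 = 511.84 + 329.4 + 653.05 = 1494.29
ΣP(t=1)Q(t=1) = 34.50×14 + 2.07×180 + 1.45×353 = 483 + 372.6 + 511.85 = 1367.45
link = 1494.29/1367.45 = 1.092757
Link t=2→t=3:
ΣP(t=3)Q(t=2) = 35.79×13 + 1.53×206 + 2.06×438 = 465.27 + 315.18 + 902.28 = 1682.73
ΣP(t=2)Q(t=2) = 36.56×13 + 1.83×206 + 1.85×438 = 475.28 + 376.98 + 810.3 = 1662.56
link = 1682.73/1662.56 = 1.012132
Chained index = 100 × 0.994286 × 1.092757 × 1.012132 = 109.9694

109.97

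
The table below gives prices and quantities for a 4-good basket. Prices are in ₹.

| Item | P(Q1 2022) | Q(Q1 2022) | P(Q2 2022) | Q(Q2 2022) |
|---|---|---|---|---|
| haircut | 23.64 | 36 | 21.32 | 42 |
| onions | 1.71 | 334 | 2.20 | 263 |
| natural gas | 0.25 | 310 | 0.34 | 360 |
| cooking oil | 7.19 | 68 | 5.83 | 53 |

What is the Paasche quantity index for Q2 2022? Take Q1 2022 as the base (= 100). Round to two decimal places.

95.07

Paasche quantity index uses current-period prices as weights.
ΣP(Q2 2022)·Q(Q2 2022) = 21.32×42 + 2.20×263 + 0.34×360 + 5.83×53 = 895.44 + 578.6 + 122.4 + 308.99 = 1905.43
ΣP(Q2 2022)·Q(Q1 2022) = 21.32×36 + 2.20×334 + 0.34×310 + 5.83×68 = 767.52 + 734.8 + 105.4 + 396.44 = 2004.16
Index = 1905.43 / 2004.16 × 100 = 95.0737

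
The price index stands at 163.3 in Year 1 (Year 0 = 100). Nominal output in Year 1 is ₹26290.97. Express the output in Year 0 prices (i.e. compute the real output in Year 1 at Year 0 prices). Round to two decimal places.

Real = Nominal ÷ (Index/100) = 26290.97 ÷ (163.3/100)
     = 26290.97 ÷ 1.633 = 16099.7979

16099.80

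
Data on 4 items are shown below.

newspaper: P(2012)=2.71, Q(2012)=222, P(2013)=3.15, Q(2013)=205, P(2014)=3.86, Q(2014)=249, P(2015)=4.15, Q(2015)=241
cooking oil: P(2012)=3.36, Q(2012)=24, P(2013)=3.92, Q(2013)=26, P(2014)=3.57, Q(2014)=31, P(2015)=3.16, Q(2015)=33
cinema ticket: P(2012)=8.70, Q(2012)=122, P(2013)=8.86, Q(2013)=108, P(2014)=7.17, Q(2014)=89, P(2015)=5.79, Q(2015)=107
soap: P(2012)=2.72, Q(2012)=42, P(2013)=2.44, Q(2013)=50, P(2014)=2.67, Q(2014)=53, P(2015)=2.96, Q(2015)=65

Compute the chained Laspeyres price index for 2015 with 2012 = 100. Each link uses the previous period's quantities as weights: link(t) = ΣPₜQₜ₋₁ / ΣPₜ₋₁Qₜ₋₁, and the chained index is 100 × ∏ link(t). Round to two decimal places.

101.68

Link 2012→2013:
ΣP(2013)Q(2012) = 3.15×222 + 3.92×24 + 8.86×122 + 2.44×42 = 699.3 + 94.08 + 1080.92 + 102.48 = 1976.78
ΣP(2012)Q(2012) = 2.71×222 + 3.36×24 + 8.70×122 + 2.72×42 = 601.62 + 80.64 + 1061.4 + 114.24 = 1857.9
link = 1976.78/1857.9 = 1.063986
Link 2013→2014:
ΣP(2014)Q(2013) = 3.86×205 + 3.57×26 + 7.17×108 + 2.67×50 = 791.3 + 92.82 + 774.36 + 133.5 = 1791.98
ΣP(2013)Q(2013) = 3.15×205 + 3.92×26 + 8.86×108 + 2.44×50 = 645.75 + 101.92 + 956.88 + 122 = 1826.55
link = 1791.98/1826.55 = 0.981074
Link 2014→2015:
ΣP(2015)Q(2014) = 4.15×249 + 3.16×31 + 5.79×89 + 2.96×53 = 1033.35 + 97.96 + 515.31 + 156.88 = 1803.5
ΣP(2014)Q(2014) = 3.86×249 + 3.57×31 + 7.17×89 + 2.67×53 = 961.14 + 110.67 + 638.13 + 141.51 = 1851.45
link = 1803.5/1851.45 = 0.974101
Chained index = 100 × 1.063986 × 0.981074 × 0.974101 = 101.6815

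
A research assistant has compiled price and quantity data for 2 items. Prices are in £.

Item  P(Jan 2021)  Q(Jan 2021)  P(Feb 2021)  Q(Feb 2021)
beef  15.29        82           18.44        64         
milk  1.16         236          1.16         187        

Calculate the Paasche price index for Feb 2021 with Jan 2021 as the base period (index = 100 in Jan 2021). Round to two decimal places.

Paasche price index uses current-period quantities as weights.
ΣP(Feb 2021)·Q(Feb 2021) = 18.44×64 + 1.16×187 = 1180.16 + 216.92 = 1397.08
ΣP(Jan 2021)·Q(Feb 2021) = 15.29×64 + 1.16×187 = 978.56 + 216.92 = 1195.48
Index = 1397.08 / 1195.48 × 100 = 116.8635

116.86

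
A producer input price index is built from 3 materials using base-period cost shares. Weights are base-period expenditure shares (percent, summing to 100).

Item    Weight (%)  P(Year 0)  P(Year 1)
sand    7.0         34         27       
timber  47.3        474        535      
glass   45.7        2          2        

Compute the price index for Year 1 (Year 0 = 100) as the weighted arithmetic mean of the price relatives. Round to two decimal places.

sand: 7.0 × (27/34) = 7.0 × 0.794118 = 5.5588
timber: 47.3 × (535/474) = 47.3 × 1.128692 = 53.3871
glass: 45.7 × (2/2) = 45.7 × 1.000000 = 45.7000
Index = Σ wᵢ·(p₁ᵢ/p₀ᵢ) = 5.5588 + 53.3871 + 45.7000 = 104.6460

104.65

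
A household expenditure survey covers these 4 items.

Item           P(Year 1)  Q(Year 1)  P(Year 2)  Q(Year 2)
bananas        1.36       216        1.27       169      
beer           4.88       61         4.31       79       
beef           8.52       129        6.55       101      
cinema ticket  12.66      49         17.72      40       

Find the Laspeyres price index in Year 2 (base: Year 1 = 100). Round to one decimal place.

Laspeyres price index uses base-period quantities as weights.
ΣP(Year 2)·Q(Year 1) = 1.27×216 + 4.31×61 + 6.55×129 + 17.72×49 = 274.32 + 262.91 + 844.95 + 868.28 = 2250.46
ΣP(Year 1)·Q(Year 1) = 1.36×216 + 4.88×61 + 8.52×129 + 12.66×49 = 293.76 + 297.68 + 1099.08 + 620.34 = 2310.86
Index = 2250.46 / 2310.86 × 100 = 97.3863

97.4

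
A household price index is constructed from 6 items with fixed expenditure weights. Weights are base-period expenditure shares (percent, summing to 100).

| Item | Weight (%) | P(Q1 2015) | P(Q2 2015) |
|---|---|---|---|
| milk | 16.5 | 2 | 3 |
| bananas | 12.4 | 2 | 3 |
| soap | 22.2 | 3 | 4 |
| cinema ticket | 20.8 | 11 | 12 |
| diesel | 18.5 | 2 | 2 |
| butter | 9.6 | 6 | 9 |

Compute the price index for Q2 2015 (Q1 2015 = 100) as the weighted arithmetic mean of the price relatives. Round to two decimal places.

milk: 16.5 × (3/2) = 16.5 × 1.500000 = 24.7500
bananas: 12.4 × (3/2) = 12.4 × 1.500000 = 18.6000
soap: 22.2 × (4/3) = 22.2 × 1.333333 = 29.6000
cinema ticket: 20.8 × (12/11) = 20.8 × 1.090909 = 22.6909
diesel: 18.5 × (2/2) = 18.5 × 1.000000 = 18.5000
butter: 9.6 × (9/6) = 9.6 × 1.500000 = 14.4000
Index = Σ wᵢ·(p₁ᵢ/p₀ᵢ) = 24.7500 + 18.6000 + 29.6000 + 22.6909 + 18.5000 + 14.4000 = 128.5409

128.54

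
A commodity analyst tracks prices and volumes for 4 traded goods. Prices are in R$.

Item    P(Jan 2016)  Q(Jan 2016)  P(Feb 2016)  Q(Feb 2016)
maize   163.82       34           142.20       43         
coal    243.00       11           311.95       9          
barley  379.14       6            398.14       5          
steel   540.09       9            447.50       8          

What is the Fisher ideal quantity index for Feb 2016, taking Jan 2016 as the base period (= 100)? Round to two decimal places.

Laspeyres component (base-period weights):
ΣP(Jan 2016)Q(Feb 2016) = 163.82×43 + 243.00×9 + 379.14×5 + 540.09×8 = 7044.26 + 2187 + 1895.7 + 4320.72 = 15447.68
ΣP(Jan 2016)Q(Jan 2016) = 163.82×34 + 243.00×11 + 379.14×6 + 540.09×9 = 5569.88 + 2673 + 2274.84 + 4860.81 = 15378.53
L = 15447.68 / 15378.53 × 100 = 100.4497
Paasche component (current-period weights):
ΣP(Feb 2016)Q(Feb 2016) = 142.20×43 + 311.95×9 + 398.14×5 + 447.50×8 = 6114.6 + 2807.55 + 1990.7 + 3580 = 14492.85
ΣP(Feb 2016)Q(Jan 2016) = 142.20×34 + 311.95×11 + 398.14×6 + 447.50×9 = 4834.8 + 3431.45 + 2388.84 + 4027.5 = 14682.59
P = 14492.85 / 14682.59 × 100 = 98.7077
Fisher = √(L × P) = √(100.4497 × 98.7077) = 99.5749

99.57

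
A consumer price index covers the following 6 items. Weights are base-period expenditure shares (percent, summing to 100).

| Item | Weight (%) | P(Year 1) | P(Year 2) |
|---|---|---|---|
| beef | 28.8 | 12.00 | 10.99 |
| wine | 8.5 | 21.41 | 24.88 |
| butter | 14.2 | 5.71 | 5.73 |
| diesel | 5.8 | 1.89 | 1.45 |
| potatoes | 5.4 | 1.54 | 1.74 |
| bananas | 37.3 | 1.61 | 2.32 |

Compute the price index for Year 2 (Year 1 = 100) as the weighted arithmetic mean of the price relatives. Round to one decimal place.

beef: 28.8 × (10.99/12.00) = 28.8 × 0.915833 = 26.3760
wine: 8.5 × (24.88/21.41) = 8.5 × 1.162074 = 9.8776
butter: 14.2 × (5.73/5.71) = 14.2 × 1.003503 = 14.2497
diesel: 5.8 × (1.45/1.89) = 5.8 × 0.767196 = 4.4497
potatoes: 5.4 × (1.74/1.54) = 5.4 × 1.129870 = 6.1013
bananas: 37.3 × (2.32/1.61) = 37.3 × 1.440994 = 53.7491
Index = Σ wᵢ·(p₁ᵢ/p₀ᵢ) = 26.3760 + 9.8776 + 14.2497 + 4.4497 + 6.1013 + 53.7491 = 114.8035

114.8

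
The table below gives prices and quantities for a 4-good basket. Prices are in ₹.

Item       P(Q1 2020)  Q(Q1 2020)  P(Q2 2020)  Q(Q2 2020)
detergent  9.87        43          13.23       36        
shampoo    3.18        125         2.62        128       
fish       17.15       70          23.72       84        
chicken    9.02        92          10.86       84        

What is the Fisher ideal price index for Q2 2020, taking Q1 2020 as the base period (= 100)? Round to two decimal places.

Laspeyres component (base-period weights):
ΣP(Q2 2020)Q(Q1 2020) = 13.23×43 + 2.62×125 + 23.72×70 + 10.86×92 = 568.89 + 327.5 + 1660.4 + 999.12 = 3555.91
ΣP(Q1 2020)Q(Q1 2020) = 9.87×43 + 3.18×125 + 17.15×70 + 9.02×92 = 424.41 + 397.5 + 1200.5 + 829.84 = 2852.25
L = 3555.91 / 2852.25 × 100 = 124.6703
Paasche component (current-period weights):
ΣP(Q2 2020)Q(Q2 2020) = 13.23×36 + 2.62×128 + 23.72×84 + 10.86×84 = 476.28 + 335.36 + 1992.48 + 912.24 = 3716.36
ΣP(Q1 2020)Q(Q2 2020) = 9.87×36 + 3.18×128 + 17.15×84 + 9.02×84 = 355.32 + 407.04 + 1440.6 + 757.68 = 2960.64
P = 3716.36 / 2960.64 × 100 = 125.5256
Fisher = √(L × P) = √(124.6703 × 125.5256) = 125.0972

125.10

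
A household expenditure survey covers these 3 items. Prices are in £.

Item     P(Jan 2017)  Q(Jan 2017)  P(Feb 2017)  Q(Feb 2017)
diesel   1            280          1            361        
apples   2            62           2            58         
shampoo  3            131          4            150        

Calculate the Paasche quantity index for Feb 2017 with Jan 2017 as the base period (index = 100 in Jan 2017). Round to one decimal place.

116.1

Paasche quantity index uses current-period prices as weights.
ΣP(Feb 2017)·Q(Feb 2017) = 1×361 + 2×58 + 4×150 = 361 + 116 + 600 = 1077
ΣP(Feb 2017)·Q(Jan 2017) = 1×280 + 2×62 + 4×131 = 280 + 124 + 524 = 928
Index = 1077 / 928 × 100 = 116.0560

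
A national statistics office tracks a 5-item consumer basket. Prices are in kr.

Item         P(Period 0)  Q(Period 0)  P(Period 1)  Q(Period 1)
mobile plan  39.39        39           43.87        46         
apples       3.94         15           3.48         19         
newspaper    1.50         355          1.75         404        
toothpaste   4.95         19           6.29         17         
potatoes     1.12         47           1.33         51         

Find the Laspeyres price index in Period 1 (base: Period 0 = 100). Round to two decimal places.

Laspeyres price index uses base-period quantities as weights.
ΣP(Period 1)·Q(Period 0) = 43.87×39 + 3.48×15 + 1.75×355 + 6.29×19 + 1.33×47 = 1710.93 + 52.2 + 621.25 + 119.51 + 62.51 = 2566.4
ΣP(Period 0)·Q(Period 0) = 39.39×39 + 3.94×15 + 1.50×355 + 4.95×19 + 1.12×47 = 1536.21 + 59.1 + 532.5 + 94.05 + 52.64 = 2274.5
Index = 2566.4 / 2274.5 × 100 = 112.8336

112.83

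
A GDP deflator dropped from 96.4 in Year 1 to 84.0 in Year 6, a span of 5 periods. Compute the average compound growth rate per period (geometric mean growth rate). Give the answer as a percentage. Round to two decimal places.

-2.72%

Growth factor = (84.0/96.4)^(1/5) = (0.871369)^(1/5) = 0.972838
Growth rate = 0.972838 − 1 = -0.027162 = -2.7162%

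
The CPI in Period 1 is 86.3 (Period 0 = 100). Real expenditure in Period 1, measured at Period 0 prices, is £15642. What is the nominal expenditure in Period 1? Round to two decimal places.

13499.05

Nominal = Real × (Index/100) = 15642 × (86.3/100)
        = 15642 × 0.863 = 13499.0460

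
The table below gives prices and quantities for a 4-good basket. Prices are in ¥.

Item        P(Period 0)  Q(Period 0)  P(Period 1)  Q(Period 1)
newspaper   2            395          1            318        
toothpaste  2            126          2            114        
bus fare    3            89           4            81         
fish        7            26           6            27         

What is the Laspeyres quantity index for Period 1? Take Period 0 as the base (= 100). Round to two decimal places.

86.92

Laspeyres quantity index uses base-period prices as weights.
ΣP(Period 0)·Q(Period 1) = 2×318 + 2×114 + 3×81 + 7×27 = 636 + 228 + 243 + 189 = 1296
ΣP(Period 0)·Q(Period 0) = 2×395 + 2×126 + 3×89 + 7×26 = 790 + 252 + 267 + 182 = 1491
Index = 1296 / 1491 × 100 = 86.9215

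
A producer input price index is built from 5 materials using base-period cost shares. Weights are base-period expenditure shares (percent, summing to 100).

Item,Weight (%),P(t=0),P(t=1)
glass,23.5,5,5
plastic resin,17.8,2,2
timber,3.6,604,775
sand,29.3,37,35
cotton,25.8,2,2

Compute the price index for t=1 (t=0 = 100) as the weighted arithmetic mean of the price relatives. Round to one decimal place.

glass: 23.5 × (5/5) = 23.5 × 1.000000 = 23.5000
plastic resin: 17.8 × (2/2) = 17.8 × 1.000000 = 17.8000
timber: 3.6 × (775/604) = 3.6 × 1.283113 = 4.6192
sand: 29.3 × (35/37) = 29.3 × 0.945946 = 27.7162
cotton: 25.8 × (2/2) = 25.8 × 1.000000 = 25.8000
Index = Σ wᵢ·(p₁ᵢ/p₀ᵢ) = 23.5000 + 17.8000 + 4.6192 + 27.7162 + 25.8000 = 99.4354

99.4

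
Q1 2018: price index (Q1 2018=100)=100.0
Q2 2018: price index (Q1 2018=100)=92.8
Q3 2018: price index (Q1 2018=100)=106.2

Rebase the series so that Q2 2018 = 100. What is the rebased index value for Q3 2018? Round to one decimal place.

114.4

Rebased(Q3 2018) = 106.2 / 92.8 × 100 = 114.4397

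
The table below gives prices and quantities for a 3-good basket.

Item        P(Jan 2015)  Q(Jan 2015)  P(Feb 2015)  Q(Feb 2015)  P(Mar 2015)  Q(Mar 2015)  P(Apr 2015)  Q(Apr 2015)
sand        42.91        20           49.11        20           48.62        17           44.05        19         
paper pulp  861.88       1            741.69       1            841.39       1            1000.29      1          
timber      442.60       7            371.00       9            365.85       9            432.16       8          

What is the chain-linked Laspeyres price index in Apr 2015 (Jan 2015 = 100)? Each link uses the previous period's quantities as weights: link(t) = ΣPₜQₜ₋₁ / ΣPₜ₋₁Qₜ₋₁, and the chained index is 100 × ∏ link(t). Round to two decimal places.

Link Jan 2015→Feb 2015:
ΣP(Feb 2015)Q(Jan 2015) = 49.11×20 + 741.69×1 + 371.00×7 = 982.2 + 741.69 + 2597 = 4320.89
ΣP(Jan 2015)Q(Jan 2015) = 42.91×20 + 861.88×1 + 442.60×7 = 858.2 + 861.88 + 3098.2 = 4818.28
link = 4320.89/4818.28 = 0.896770
Link Feb 2015→Mar 2015:
ΣP(Mar 2015)Q(Feb 2015) = 48.62×20 + 841.39×1 + 365.85×9 = 972.4 + 841.39 + 3292.65 = 5106.44
ΣP(Feb 2015)Q(Feb 2015) = 49.11×20 + 741.69×1 + 371.00×9 = 982.2 + 741.69 + 3339 = 5062.89
link = 5106.44/5062.89 = 1.008602
Link Mar 2015→Apr 2015:
ΣP(Apr 2015)Q(Mar 2015) = 44.05×17 + 1000.29×1 + 432.16×9 = 748.85 + 1000.29 + 3889.44 = 5638.58
ΣP(Mar 2015)Q(Mar 2015) = 48.62×17 + 841.39×1 + 365.85×9 = 826.54 + 841.39 + 3292.65 = 4960.58
link = 5638.58/4960.58 = 1.136678
Chained index = 100 × 0.896770 × 1.008602 × 1.136678 = 102.8107

102.81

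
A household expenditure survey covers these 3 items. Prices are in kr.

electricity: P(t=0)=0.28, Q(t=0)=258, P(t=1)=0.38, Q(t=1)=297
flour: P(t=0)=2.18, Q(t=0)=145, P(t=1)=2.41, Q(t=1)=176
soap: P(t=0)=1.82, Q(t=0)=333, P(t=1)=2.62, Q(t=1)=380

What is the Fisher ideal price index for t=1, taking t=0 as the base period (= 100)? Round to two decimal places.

132.52

Laspeyres component (base-period weights):
ΣP(t=1)Q(t=0) = 0.38×258 + 2.41×145 + 2.62×333 = 98.04 + 349.45 + 872.46 = 1319.95
ΣP(t=0)Q(t=0) = 0.28×258 + 2.18×145 + 1.82×333 = 72.24 + 316.1 + 606.06 = 994.4
L = 1319.95 / 994.4 × 100 = 132.7383
Paasche component (current-period weights):
ΣP(t=1)Q(t=1) = 0.38×297 + 2.41×176 + 2.62×380 = 112.86 + 424.16 + 995.6 = 1532.62
ΣP(t=0)Q(t=1) = 0.28×297 + 2.18×176 + 1.82×380 = 83.16 + 383.68 + 691.6 = 1158.44
P = 1532.62 / 1158.44 × 100 = 132.3003
Fisher = √(L × P) = √(132.7383 × 132.3003) = 132.5192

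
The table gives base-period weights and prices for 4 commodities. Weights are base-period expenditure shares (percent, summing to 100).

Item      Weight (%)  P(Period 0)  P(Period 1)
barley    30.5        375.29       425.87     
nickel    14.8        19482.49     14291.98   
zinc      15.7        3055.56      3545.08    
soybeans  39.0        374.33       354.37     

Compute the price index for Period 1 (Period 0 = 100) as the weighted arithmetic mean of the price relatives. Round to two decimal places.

100.60

barley: 30.5 × (425.87/375.29) = 30.5 × 1.134776 = 34.6107
nickel: 14.8 × (14291.98/19482.49) = 14.8 × 0.733581 = 10.8570
zinc: 15.7 × (3545.08/3055.56) = 15.7 × 1.160206 = 18.2152
soybeans: 39.0 × (354.37/374.33) = 39.0 × 0.946678 = 36.9204
Index = Σ wᵢ·(p₁ᵢ/p₀ᵢ) = 34.6107 + 10.8570 + 18.2152 + 36.9204 = 100.6033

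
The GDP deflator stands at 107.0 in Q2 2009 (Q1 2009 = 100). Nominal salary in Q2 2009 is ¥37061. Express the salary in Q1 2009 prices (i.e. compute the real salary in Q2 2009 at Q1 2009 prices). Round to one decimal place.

34636.4

Real = Nominal ÷ (Index/100) = 37061 ÷ (107.0/100)
     = 37061 ÷ 1.070 = 34636.4486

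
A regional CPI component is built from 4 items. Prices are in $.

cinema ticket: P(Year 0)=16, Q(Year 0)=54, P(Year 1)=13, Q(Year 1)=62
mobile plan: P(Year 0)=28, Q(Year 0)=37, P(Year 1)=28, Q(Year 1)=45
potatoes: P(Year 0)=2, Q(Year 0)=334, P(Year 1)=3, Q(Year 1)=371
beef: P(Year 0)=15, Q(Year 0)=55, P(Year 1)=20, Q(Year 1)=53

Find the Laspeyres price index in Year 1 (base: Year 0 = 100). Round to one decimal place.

Laspeyres price index uses base-period quantities as weights.
ΣP(Year 1)·Q(Year 0) = 13×54 + 28×37 + 3×334 + 20×55 = 702 + 1036 + 1002 + 1100 = 3840
ΣP(Year 0)·Q(Year 0) = 16×54 + 28×37 + 2×334 + 15×55 = 864 + 1036 + 668 + 825 = 3393
Index = 3840 / 3393 × 100 = 113.1742

113.2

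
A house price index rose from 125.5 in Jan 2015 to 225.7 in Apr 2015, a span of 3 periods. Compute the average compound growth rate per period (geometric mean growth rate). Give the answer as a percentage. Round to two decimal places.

Growth factor = (225.7/125.5)^(1/3) = (1.798406)^(1/3) = 1.216081
Growth rate = 1.216081 − 1 = 0.216081 = 21.6081%

21.61%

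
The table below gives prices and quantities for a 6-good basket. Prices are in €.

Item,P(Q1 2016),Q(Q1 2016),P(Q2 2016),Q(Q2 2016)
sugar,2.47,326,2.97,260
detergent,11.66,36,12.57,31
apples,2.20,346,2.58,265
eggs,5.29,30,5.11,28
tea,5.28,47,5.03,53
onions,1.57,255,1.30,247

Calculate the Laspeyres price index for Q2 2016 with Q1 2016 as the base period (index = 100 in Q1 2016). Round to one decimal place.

Laspeyres price index uses base-period quantities as weights.
ΣP(Q2 2016)·Q(Q1 2016) = 2.97×326 + 12.57×36 + 2.58×346 + 5.11×30 + 5.03×47 + 1.30×255 = 968.22 + 452.52 + 892.68 + 153.3 + 236.41 + 331.5 = 3034.63
ΣP(Q1 2016)·Q(Q1 2016) = 2.47×326 + 11.66×36 + 2.20×346 + 5.29×30 + 5.28×47 + 1.57×255 = 805.22 + 419.76 + 761.2 + 158.7 + 248.16 + 400.35 = 2793.39
Index = 3034.63 / 2793.39 × 100 = 108.6361

108.6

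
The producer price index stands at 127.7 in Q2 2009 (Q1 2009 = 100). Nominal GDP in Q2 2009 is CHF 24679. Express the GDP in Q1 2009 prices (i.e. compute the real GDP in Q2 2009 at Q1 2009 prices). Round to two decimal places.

19325.76

Real = Nominal ÷ (Index/100) = 24679 ÷ (127.7/100)
     = 24679 ÷ 1.277 = 19325.7635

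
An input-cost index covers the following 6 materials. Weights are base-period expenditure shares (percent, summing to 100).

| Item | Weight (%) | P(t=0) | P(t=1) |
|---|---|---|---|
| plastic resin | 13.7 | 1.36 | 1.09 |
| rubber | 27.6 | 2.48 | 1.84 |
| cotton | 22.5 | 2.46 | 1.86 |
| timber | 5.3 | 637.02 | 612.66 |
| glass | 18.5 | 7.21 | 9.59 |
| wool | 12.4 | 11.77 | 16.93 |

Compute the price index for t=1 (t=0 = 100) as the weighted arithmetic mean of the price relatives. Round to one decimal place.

96.0

plastic resin: 13.7 × (1.09/1.36) = 13.7 × 0.801471 = 10.9801
rubber: 27.6 × (1.84/2.48) = 27.6 × 0.741935 = 20.4774
cotton: 22.5 × (1.86/2.46) = 22.5 × 0.756098 = 17.0122
timber: 5.3 × (612.66/637.02) = 5.3 × 0.961759 = 5.0973
glass: 18.5 × (9.59/7.21) = 18.5 × 1.330097 = 24.6068
wool: 12.4 × (16.93/11.77) = 12.4 × 1.438403 = 17.8362
Index = Σ wᵢ·(p₁ᵢ/p₀ᵢ) = 10.9801 + 20.4774 + 17.0122 + 5.0973 + 24.6068 + 17.8362 = 96.0101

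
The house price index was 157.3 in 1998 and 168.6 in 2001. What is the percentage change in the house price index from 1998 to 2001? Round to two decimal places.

Change = (168.6 − 157.3) / 157.3 × 100
       = 11.3 / 157.3 × 100 = 7.1837%

7.18%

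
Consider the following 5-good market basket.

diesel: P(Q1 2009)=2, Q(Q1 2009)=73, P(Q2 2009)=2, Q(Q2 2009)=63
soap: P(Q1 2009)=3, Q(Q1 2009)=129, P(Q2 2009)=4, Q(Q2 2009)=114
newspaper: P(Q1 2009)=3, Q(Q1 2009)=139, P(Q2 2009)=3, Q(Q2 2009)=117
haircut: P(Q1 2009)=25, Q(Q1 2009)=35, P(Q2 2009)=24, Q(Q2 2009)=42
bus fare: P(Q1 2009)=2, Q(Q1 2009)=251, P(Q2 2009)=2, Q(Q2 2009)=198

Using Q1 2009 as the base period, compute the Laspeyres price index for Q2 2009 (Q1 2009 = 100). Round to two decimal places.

Laspeyres price index uses base-period quantities as weights.
ΣP(Q2 2009)·Q(Q1 2009) = 2×73 + 4×129 + 3×139 + 24×35 + 2×251 = 146 + 516 + 417 + 840 + 502 = 2421
ΣP(Q1 2009)·Q(Q1 2009) = 2×73 + 3×129 + 3×139 + 25×35 + 2×251 = 146 + 387 + 417 + 875 + 502 = 2327
Index = 2421 / 2327 × 100 = 104.0395

104.04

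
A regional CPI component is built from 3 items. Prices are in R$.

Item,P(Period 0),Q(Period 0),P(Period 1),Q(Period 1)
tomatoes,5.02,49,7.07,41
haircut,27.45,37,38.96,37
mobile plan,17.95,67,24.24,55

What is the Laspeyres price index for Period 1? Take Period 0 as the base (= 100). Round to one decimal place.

Laspeyres price index uses base-period quantities as weights.
ΣP(Period 1)·Q(Period 0) = 7.07×49 + 38.96×37 + 24.24×67 = 346.43 + 1441.52 + 1624.08 = 3412.03
ΣP(Period 0)·Q(Period 0) = 5.02×49 + 27.45×37 + 17.95×67 = 245.98 + 1015.65 + 1202.65 = 2464.28
Index = 3412.03 / 2464.28 × 100 = 138.4595

138.5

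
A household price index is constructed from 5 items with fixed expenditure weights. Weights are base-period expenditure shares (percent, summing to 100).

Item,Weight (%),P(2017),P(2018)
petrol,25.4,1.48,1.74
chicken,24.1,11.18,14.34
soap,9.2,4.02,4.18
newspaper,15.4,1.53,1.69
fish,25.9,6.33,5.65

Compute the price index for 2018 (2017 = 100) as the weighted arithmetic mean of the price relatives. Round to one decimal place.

110.5

petrol: 25.4 × (1.74/1.48) = 25.4 × 1.175676 = 29.8622
chicken: 24.1 × (14.34/11.18) = 24.1 × 1.282648 = 30.9118
soap: 9.2 × (4.18/4.02) = 9.2 × 1.039801 = 9.5662
newspaper: 15.4 × (1.69/1.53) = 15.4 × 1.104575 = 17.0105
fish: 25.9 × (5.65/6.33) = 25.9 × 0.892575 = 23.1177
Index = Σ wᵢ·(p₁ᵢ/p₀ᵢ) = 29.8622 + 30.9118 + 9.5662 + 17.0105 + 23.1177 = 110.4683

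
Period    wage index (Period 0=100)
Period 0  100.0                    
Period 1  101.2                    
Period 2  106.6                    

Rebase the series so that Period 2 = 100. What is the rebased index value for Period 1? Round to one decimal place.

Rebased(Period 1) = 101.2 / 106.6 × 100 = 94.9343

94.9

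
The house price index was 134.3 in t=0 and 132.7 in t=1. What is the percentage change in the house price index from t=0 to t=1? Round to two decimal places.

-1.19%

Change = (132.7 − 134.3) / 134.3 × 100
       = -1.6 / 134.3 × 100 = -1.1914%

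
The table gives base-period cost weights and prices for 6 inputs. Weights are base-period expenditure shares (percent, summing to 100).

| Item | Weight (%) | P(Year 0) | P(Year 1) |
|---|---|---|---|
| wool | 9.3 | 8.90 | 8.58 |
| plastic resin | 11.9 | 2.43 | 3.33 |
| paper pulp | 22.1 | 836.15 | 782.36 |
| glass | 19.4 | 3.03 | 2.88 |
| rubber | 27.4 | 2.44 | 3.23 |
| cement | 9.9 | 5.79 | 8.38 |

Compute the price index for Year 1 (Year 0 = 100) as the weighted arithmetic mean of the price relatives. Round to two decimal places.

114.99

wool: 9.3 × (8.58/8.90) = 9.3 × 0.964045 = 8.9656
plastic resin: 11.9 × (3.33/2.43) = 11.9 × 1.370370 = 16.3074
paper pulp: 22.1 × (782.36/836.15) = 22.1 × 0.935669 = 20.6783
glass: 19.4 × (2.88/3.03) = 19.4 × 0.950495 = 18.4396
rubber: 27.4 × (3.23/2.44) = 27.4 × 1.323770 = 36.2713
cement: 9.9 × (8.38/5.79) = 9.9 × 1.447323 = 14.3285
Index = Σ wᵢ·(p₁ᵢ/p₀ᵢ) = 8.9656 + 16.3074 + 20.6783 + 18.4396 + 36.2713 + 14.3285 = 114.9907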